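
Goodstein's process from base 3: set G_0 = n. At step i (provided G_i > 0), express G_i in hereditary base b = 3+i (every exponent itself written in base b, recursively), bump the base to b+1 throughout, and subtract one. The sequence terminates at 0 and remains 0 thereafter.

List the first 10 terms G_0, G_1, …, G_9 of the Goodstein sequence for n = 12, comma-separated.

[0] 12 ≡ 3^2 + 3 (base 3). Lift 4: 20. −1: 19.
[1] 19 ≡ 4^2 + 3 (base 4). Lift 5: 28. −1: 27.
[2] 27 ≡ 5^2 + 2 (base 5). Lift 6: 38. −1: 37.
[3] 37 ≡ 6^2 + 1 (base 6). Lift 7: 50. −1: 49.
[4] 49 ≡ 7^2 (base 7). Lift 8: 64. −1: 63.
[5] 63 ≡ 7·8 + 7 (base 8). Lift 9: 70. −1: 69.
[6] 69 ≡ 7·9 + 6 (base 9). Lift 10: 76. −1: 75.
[7] 75 ≡ 7·10 + 5 (base 10). Lift 11: 82. −1: 81.
[8] 81 ≡ 7·11 + 4 (base 11). Lift 12: 88. −1: 87.

12, 19, 27, 37, 49, 63, 69, 75, 81, 87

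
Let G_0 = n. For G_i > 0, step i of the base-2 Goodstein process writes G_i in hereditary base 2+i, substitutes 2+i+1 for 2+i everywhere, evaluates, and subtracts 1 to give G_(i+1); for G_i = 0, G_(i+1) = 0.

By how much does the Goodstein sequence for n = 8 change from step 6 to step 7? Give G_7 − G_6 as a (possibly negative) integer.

i=0: 8 = 2^(2 + 1) (b=2); 2→3: 3^(3 + 1) = 81; 81−1 = 80
i=1: 80 = 2·3^3 + 2·3^2 + 2·3 + 2 (b=3); 3→4: 2·4^4 + 2·4^2 + 2·4 + 2 = 554; 554−1 = 553
i=2: 553 = 2·4^4 + 2·4^2 + 2·4 + 1 (b=4); 4→5: 2·5^5 + 2·5^2 + 2·5 + 1 = 6311; 6311−1 = 6310
i=3: 6310 = 2·5^5 + 2·5^2 + 2·5 (b=5); 5→6: 2·6^6 + 2·6^2 + 2·6 = 93396; 93396−1 = 93395
i=4: 93395 = 2·6^6 + 2·6^2 + 6 + 5 (b=6); 6→7: 2·7^7 + 2·7^2 + 7 + 5 = 1647196; 1647196−1 = 1647195
i=5: 1647195 = 2·7^7 + 2·7^2 + 7 + 4 (b=7); 7→8: 2·8^8 + 2·8^2 + 8 + 4 = 33554572; 33554572−1 = 33554571
i=6: 33554571 = 2·8^8 + 2·8^2 + 8 + 3 (b=8); 8→9: 2·9^9 + 2·9^2 + 9 + 3 = 774841152; 774841152−1 = 774841151

741286580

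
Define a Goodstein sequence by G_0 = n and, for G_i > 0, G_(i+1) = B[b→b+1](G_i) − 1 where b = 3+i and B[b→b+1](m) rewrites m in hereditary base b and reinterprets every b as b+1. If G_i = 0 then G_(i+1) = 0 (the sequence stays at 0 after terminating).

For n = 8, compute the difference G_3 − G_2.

1

i=0: 8 = 2·3 + 2 (b=3); 3→4: 2·4 + 2 = 10; 10−1 = 9
i=1: 9 = 2·4 + 1 (b=4); 4→5: 2·5 + 1 = 11; 11−1 = 10
i=2: 10 = 2·5 (b=5); 5→6: 2·6 = 12; 12−1 = 11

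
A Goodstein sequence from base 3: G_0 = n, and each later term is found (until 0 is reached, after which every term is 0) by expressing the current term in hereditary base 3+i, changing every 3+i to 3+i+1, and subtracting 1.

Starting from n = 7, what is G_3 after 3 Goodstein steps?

step 0: 7 = 2·3 + 1; sub 4 for 3: 2·4 + 1; = 9; G_1 = 9−1 = 8
step 1: 8 = 2·4; sub 5 for 4: 2·5; = 10; G_2 = 10−1 = 9
step 2: 9 = 5 + 4; sub 6 for 5: 6 + 4; = 10; G_3 = 10−1 = 9

9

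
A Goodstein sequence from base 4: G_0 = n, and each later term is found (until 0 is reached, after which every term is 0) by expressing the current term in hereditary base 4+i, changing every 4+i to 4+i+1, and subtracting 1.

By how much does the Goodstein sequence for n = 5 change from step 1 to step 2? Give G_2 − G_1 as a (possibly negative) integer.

0

base 4: 5 = 4 + 1; at 5: 5 + 1 = 6; next = 5
base 5: 5 = 5; at 6: 6 = 6; next = 5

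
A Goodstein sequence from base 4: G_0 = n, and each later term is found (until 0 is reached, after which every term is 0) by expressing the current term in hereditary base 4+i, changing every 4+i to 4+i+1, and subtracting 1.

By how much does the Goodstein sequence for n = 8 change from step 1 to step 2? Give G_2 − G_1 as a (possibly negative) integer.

G_0 = 8. HB_4(8) = 2·4. Bump = 10. G_1 = 9.
G_1 = 9. HB_5(9) = 5 + 4. Bump = 10. G_2 = 9.

0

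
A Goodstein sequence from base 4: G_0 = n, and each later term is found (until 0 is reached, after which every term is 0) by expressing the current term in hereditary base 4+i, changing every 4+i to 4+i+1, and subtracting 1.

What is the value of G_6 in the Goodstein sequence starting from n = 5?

5 —HB4→ 4 + 1 —bump→ 5 + 1 = 6 —(−1)→ 5
5 —HB5→ 5 —bump→ 6 = 6 —(−1)→ 5
5 —HB6→ 5 —bump→ 5 = 5 —(−1)→ 4
4 —HB7→ 4 —bump→ 4 = 4 —(−1)→ 3
3 —HB8→ 3 —bump→ 3 = 3 —(−1)→ 2
2 —HB9→ 2 —bump→ 2 = 2 —(−1)→ 1
1 —HB10→ 1 —bump→ 1 = 1 —(−1)→ 0

1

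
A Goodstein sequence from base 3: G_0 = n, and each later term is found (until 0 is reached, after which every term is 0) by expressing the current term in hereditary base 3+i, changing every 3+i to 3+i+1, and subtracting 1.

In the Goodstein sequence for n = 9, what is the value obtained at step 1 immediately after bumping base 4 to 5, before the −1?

step 0: 9 = 3^2; sub 4 for 3: 4^2; = 16; G_1 = 16−1 = 15
step 1: 15 = 3·4 + 3; sub 5 for 4: 3·5 + 3; = 18; G_2 = 18−1 = 17

18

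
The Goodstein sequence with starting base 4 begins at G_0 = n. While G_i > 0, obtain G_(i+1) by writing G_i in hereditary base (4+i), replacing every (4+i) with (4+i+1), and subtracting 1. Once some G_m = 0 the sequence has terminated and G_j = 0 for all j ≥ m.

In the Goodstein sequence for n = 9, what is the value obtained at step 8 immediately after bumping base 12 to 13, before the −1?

11

G_0=9  [base 4] 2·4 + 1  →[4↦5]→  2·5 + 1 = 11  −1 ⇒ G_1=10
G_1=10  [base 5] 2·5  →[5↦6]→  2·6 = 12  −1 ⇒ G_2=11
G_2=11  [base 6] 6 + 5  →[6↦7]→  7 + 5 = 12  −1 ⇒ G_3=11
G_3=11  [base 7] 7 + 4  →[7↦8]→  8 + 4 = 12  −1 ⇒ G_4=11
G_4=11  [base 8] 8 + 3  →[8↦9]→  9 + 3 = 12  −1 ⇒ G_5=11
G_5=11  [base 9] 9 + 2  →[9↦10]→  10 + 2 = 12  −1 ⇒ G_6=11
G_6=11  [base 10] 10 + 1  →[10↦11]→  11 + 1 = 12  −1 ⇒ G_7=11
G_7=11  [base 11] 11  →[11↦12]→  12 = 12  −1 ⇒ G_8=11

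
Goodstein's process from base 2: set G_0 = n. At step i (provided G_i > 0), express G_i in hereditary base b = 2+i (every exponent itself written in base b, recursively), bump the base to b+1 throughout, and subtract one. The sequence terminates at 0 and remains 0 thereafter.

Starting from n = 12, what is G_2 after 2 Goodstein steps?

1065

G_0=12  [base 2] 2^(2 + 1) + 2^2  →[2↦3]→  3^(3 + 1) + 3^3 = 108  −1 ⇒ G_1=107
G_1=107  [base 3] 3^(3 + 1) + 2·3^2 + 2·3 + 2  →[3↦4]→  4^(4 + 1) + 2·4^2 + 2·4 + 2 = 1066  −1 ⇒ G_2=1065
G_2=1065  [base 4] 4^(4 + 1) + 2·4^2 + 2·4 + 1  →[4↦5]→  5^(5 + 1) + 2·5^2 + 2·5 + 1 = 15686  −1 ⇒ G_3=15685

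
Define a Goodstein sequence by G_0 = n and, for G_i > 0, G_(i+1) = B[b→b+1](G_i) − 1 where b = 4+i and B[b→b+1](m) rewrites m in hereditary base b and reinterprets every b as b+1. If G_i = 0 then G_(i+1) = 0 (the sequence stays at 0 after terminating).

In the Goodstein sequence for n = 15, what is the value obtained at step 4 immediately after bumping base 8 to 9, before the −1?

base 4: 15 = 3·4 + 3; at 5: 3·5 + 3 = 18; next = 17
base 5: 17 = 3·5 + 2; at 6: 3·6 + 2 = 20; next = 19
base 6: 19 = 3·6 + 1; at 7: 3·7 + 1 = 22; next = 21
base 7: 21 = 3·7; at 8: 3·8 = 24; next = 23
base 8: 23 = 2·8 + 7; at 9: 2·9 + 7 = 25; next = 24

25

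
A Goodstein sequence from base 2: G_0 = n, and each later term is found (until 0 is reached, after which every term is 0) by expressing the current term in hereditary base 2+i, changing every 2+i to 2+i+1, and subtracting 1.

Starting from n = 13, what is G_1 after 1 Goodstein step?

i=0: 13 = 2^(2 + 1) + 2^2 + 1 (b=2); 2→3: 3^(3 + 1) + 3^3 + 1 = 109; 109−1 = 108
i=1: 108 = 3^(3 + 1) + 3^3 (b=3); 3→4: 4^(4 + 1) + 4^4 = 1280; 1280−1 = 1279

108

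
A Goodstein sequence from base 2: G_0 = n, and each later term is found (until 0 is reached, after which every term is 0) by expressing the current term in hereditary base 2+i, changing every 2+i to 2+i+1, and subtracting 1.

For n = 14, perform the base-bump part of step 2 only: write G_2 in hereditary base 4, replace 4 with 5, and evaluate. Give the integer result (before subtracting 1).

18751

i=0: 14 = 2^(2 + 1) + 2^2 + 2 (b=2); 2→3: 3^(3 + 1) + 3^3 + 3 = 111; 111−1 = 110
i=1: 110 = 3^(3 + 1) + 3^3 + 2 (b=3); 3→4: 4^(4 + 1) + 4^4 + 2 = 1282; 1282−1 = 1281
i=2: 1281 = 4^(4 + 1) + 4^4 + 1 (b=4); 4→5: 5^(5 + 1) + 5^5 + 1 = 18751; 18751−1 = 18750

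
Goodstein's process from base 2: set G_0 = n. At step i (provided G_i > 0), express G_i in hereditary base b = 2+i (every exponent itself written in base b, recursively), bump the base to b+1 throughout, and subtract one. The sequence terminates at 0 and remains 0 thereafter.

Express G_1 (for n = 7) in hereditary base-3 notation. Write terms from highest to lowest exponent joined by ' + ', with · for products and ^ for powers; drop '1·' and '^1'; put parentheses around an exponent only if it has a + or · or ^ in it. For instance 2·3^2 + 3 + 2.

i=0: 7 = 2^2 + 2 + 1 (b=2); 2→3: 3^3 + 3 + 1 = 31; 31−1 = 30
i=1: 30 = 3^3 + 3 (b=3); 3→4: 4^4 + 4 = 260; 260−1 = 259

3^3 + 3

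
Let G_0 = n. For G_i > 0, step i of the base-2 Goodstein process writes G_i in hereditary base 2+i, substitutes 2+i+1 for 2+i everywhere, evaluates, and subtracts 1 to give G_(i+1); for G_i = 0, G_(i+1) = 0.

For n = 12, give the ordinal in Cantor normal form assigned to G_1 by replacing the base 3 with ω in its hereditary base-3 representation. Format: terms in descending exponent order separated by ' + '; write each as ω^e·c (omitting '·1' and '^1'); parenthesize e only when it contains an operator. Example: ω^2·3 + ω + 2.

ω^(ω + 1) + ω^2·2 + ω·2 + 2

(0) 12|_2 = 2^(2 + 1) + 2^2 ↦ 3^(3 + 1) + 3^3|_3 = 108 ⇒ 107
(1) 107|_3 = 3^(3 + 1) + 2·3^2 + 2·3 + 2 ↦ 4^(4 + 1) + 2·4^2 + 2·4 + 2|_4 = 1066 ⇒ 1065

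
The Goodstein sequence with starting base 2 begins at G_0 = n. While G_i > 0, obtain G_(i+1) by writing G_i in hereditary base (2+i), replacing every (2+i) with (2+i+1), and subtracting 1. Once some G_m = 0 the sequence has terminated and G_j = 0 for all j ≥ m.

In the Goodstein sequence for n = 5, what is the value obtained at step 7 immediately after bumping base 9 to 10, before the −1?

3326

[0] 5 ≡ 2^2 + 1 (base 2). Lift 3: 28. −1: 27.
[1] 27 ≡ 3^3 (base 3). Lift 4: 256. −1: 255.
[2] 255 ≡ 3·4^3 + 3·4^2 + 3·4 + 3 (base 4). Lift 5: 468. −1: 467.
[3] 467 ≡ 3·5^3 + 3·5^2 + 3·5 + 2 (base 5). Lift 6: 776. −1: 775.
[4] 775 ≡ 3·6^3 + 3·6^2 + 3·6 + 1 (base 6). Lift 7: 1198. −1: 1197.
[5] 1197 ≡ 3·7^3 + 3·7^2 + 3·7 (base 7). Lift 8: 1752. −1: 1751.
[6] 1751 ≡ 3·8^3 + 3·8^2 + 2·8 + 7 (base 8). Lift 9: 2455. −1: 2454.
[7] 2454 ≡ 3·9^3 + 3·9^2 + 2·9 + 6 (base 9). Lift 10: 3326. −1: 3325.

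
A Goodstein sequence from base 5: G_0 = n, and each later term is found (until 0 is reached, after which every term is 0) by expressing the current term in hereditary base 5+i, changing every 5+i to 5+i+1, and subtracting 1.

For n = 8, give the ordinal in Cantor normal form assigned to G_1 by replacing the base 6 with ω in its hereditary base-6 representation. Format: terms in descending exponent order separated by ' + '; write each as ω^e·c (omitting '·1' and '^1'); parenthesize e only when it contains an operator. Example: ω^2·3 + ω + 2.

8 —HB5→ 5 + 3 —bump→ 6 + 3 = 9 —(−1)→ 8
8 —HB6→ 6 + 2 —bump→ 7 + 2 = 9 —(−1)→ 8

ω + 2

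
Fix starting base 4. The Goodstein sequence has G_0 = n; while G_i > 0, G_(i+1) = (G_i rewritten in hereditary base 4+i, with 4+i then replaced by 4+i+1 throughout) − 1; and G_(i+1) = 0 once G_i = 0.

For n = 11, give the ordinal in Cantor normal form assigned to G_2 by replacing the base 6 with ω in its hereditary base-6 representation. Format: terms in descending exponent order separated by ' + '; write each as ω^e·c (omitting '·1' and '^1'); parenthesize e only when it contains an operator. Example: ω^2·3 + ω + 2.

G_0 = 11. HB_4(11) = 2·4 + 3. Bump = 13. G_1 = 12.
G_1 = 12. HB_5(12) = 2·5 + 2. Bump = 14. G_2 = 13.
G_2 = 13. HB_6(13) = 2·6 + 1. Bump = 15. G_3 = 14.

ω·2 + 1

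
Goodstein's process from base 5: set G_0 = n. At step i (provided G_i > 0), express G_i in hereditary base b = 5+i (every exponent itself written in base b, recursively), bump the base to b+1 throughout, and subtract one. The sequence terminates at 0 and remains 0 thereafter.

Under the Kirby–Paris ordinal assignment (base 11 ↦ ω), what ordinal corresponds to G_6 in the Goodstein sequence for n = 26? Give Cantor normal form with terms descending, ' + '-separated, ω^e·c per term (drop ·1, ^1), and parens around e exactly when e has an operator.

ω·6 + 2

[0] 26 ≡ 5^2 + 1 (base 5). Lift 6: 37. −1: 36.
[1] 36 ≡ 6^2 (base 6). Lift 7: 49. −1: 48.
[2] 48 ≡ 6·7 + 6 (base 7). Lift 8: 54. −1: 53.
[3] 53 ≡ 6·8 + 5 (base 8). Lift 9: 59. −1: 58.
[4] 58 ≡ 6·9 + 4 (base 9). Lift 10: 64. −1: 63.
[5] 63 ≡ 6·10 + 3 (base 10). Lift 11: 69. −1: 68.
[6] 68 ≡ 6·11 + 2 (base 11). Lift 12: 74. −1: 73.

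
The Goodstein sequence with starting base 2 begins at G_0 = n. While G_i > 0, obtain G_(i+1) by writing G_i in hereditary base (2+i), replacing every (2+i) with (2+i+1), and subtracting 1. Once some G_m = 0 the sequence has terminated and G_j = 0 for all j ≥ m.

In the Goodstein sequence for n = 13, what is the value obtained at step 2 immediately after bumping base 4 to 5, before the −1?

i=0: 13 = 2^(2 + 1) + 2^2 + 1 (b=2); 2→3: 3^(3 + 1) + 3^3 + 1 = 109; 109−1 = 108
i=1: 108 = 3^(3 + 1) + 3^3 (b=3); 3→4: 4^(4 + 1) + 4^4 = 1280; 1280−1 = 1279
i=2: 1279 = 4^(4 + 1) + 3·4^3 + 3·4^2 + 3·4 + 3 (b=4); 4→5: 5^(5 + 1) + 3·5^3 + 3·5^2 + 3·5 + 3 = 16093; 16093−1 = 16092

16093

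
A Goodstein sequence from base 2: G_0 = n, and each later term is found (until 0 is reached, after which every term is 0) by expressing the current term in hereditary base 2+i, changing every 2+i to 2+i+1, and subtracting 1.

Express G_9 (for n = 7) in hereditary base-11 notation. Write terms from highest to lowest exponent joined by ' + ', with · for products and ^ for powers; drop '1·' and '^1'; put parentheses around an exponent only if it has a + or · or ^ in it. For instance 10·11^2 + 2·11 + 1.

7·11^7 + 7·11^6 + 7·11^5 + 7·11^4 + 7·11^3 + 7·11^2 + 7·11 + 4

(0) 7|_2 = 2^2 + 2 + 1 ↦ 3^3 + 3 + 1|_3 = 31 ⇒ 30
(1) 30|_3 = 3^3 + 3 ↦ 4^4 + 4|_4 = 260 ⇒ 259
(2) 259|_4 = 4^4 + 3 ↦ 5^5 + 3|_5 = 3128 ⇒ 3127
(3) 3127|_5 = 5^5 + 2 ↦ 6^6 + 2|_6 = 46658 ⇒ 46657
(4) 46657|_6 = 6^6 + 1 ↦ 7^7 + 1|_7 = 823544 ⇒ 823543
(5) 823543|_7 = 7^7 ↦ 8^8|_8 = 16777216 ⇒ 16777215
(6) 16777215|_8 = 7·8^7 + 7·8^6 + 7·8^5 + 7·8^4 + 7·8^3 + 7·8^2 + 7·8 + 7 ↦ 7·9^7 + 7·9^6 + 7·9^5 + 7·9^4 + 7·9^3 + 7·9^2 + 7·9 + 7|_9 = 37665880 ⇒ 37665879
(7) 37665879|_9 = 7·9^7 + 7·9^6 + 7·9^5 + 7·9^4 + 7·9^3 + 7·9^2 + 7·9 + 6 ↦ 7·10^7 + 7·10^6 + 7·10^5 + 7·10^4 + 7·10^3 + 7·10^2 + 7·10 + 6|_10 = 77777776 ⇒ 77777775
(8) 77777775|_10 = 7·10^7 + 7·10^6 + 7·10^5 + 7·10^4 + 7·10^3 + 7·10^2 + 7·10 + 5 ↦ 7·11^7 + 7·11^6 + 7·11^5 + 7·11^4 + 7·11^3 + 7·11^2 + 7·11 + 5|_11 = 150051214 ⇒ 150051213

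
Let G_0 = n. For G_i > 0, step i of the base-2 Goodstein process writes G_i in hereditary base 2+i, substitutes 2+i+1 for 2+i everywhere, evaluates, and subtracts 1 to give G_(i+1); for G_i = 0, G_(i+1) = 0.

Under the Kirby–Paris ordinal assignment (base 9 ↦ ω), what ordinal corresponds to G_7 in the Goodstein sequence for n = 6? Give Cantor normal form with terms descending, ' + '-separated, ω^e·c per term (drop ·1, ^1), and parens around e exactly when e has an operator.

ω^5·5 + ω^4·5 + ω^3·5 + ω^2·5 + ω·5 + 2

i=0: 6 = 2^2 + 2 (b=2); 2→3: 3^3 + 3 = 30; 30−1 = 29
i=1: 29 = 3^3 + 2 (b=3); 3→4: 4^4 + 2 = 258; 258−1 = 257
i=2: 257 = 4^4 + 1 (b=4); 4→5: 5^5 + 1 = 3126; 3126−1 = 3125
i=3: 3125 = 5^5 (b=5); 5→6: 6^6 = 46656; 46656−1 = 46655
i=4: 46655 = 5·6^5 + 5·6^4 + 5·6^3 + 5·6^2 + 5·6 + 5 (b=6); 6→7: 5·7^5 + 5·7^4 + 5·7^3 + 5·7^2 + 5·7 + 5 = 98040; 98040−1 = 98039
i=5: 98039 = 5·7^5 + 5·7^4 + 5·7^3 + 5·7^2 + 5·7 + 4 (b=7); 7→8: 5·8^5 + 5·8^4 + 5·8^3 + 5·8^2 + 5·8 + 4 = 187244; 187244−1 = 187243
i=6: 187243 = 5·8^5 + 5·8^4 + 5·8^3 + 5·8^2 + 5·8 + 3 (b=8); 8→9: 5·9^5 + 5·9^4 + 5·9^3 + 5·9^2 + 5·9 + 3 = 332148; 332148−1 = 332147
i=7: 332147 = 5·9^5 + 5·9^4 + 5·9^3 + 5·9^2 + 5·9 + 2 (b=9); 9→10: 5·10^5 + 5·10^4 + 5·10^3 + 5·10^2 + 5·10 + 2 = 555552; 555552−1 = 555551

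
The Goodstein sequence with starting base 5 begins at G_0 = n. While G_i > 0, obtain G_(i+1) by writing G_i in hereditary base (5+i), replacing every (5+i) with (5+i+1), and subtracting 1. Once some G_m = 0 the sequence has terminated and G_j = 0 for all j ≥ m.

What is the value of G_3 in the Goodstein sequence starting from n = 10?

10 —HB5→ 2·5 —bump→ 2·6 = 12 —(−1)→ 11
11 —HB6→ 6 + 5 —bump→ 7 + 5 = 12 —(−1)→ 11
11 —HB7→ 7 + 4 —bump→ 8 + 4 = 12 —(−1)→ 11

11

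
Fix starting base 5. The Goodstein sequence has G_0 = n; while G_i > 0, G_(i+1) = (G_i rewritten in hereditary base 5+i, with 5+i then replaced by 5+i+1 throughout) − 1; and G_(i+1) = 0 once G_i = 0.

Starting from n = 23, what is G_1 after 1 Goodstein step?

i=0: 23 = 4·5 + 3 (b=5); 5→6: 4·6 + 3 = 27; 27−1 = 26
i=1: 26 = 4·6 + 2 (b=6); 6→7: 4·7 + 2 = 30; 30−1 = 29

26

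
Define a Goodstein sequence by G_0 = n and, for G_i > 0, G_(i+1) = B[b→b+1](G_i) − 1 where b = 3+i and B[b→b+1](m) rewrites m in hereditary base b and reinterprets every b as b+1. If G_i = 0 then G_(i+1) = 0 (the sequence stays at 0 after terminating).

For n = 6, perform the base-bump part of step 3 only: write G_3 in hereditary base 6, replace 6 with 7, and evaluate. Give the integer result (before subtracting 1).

base 3: 6 = 2·3; at 4: 2·4 = 8; next = 7
base 4: 7 = 4 + 3; at 5: 5 + 3 = 8; next = 7
base 5: 7 = 5 + 2; at 6: 6 + 2 = 8; next = 7

8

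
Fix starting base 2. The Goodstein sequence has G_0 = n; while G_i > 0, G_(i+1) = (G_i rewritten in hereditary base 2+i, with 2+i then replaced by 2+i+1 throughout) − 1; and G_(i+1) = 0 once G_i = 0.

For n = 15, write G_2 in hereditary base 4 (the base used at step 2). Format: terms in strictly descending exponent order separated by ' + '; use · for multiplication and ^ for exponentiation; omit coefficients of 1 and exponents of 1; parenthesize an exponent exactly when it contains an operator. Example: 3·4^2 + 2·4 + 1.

base 2: 15 = 2^(2 + 1) + 2^2 + 2 + 1; at 3: 3^(3 + 1) + 3^3 + 3 + 1 = 112; next = 111
base 3: 111 = 3^(3 + 1) + 3^3 + 3; at 4: 4^(4 + 1) + 4^4 + 4 = 1284; next = 1283
base 4: 1283 = 4^(4 + 1) + 4^4 + 3; at 5: 5^(5 + 1) + 5^5 + 3 = 18753; next = 18752

4^(4 + 1) + 4^4 + 3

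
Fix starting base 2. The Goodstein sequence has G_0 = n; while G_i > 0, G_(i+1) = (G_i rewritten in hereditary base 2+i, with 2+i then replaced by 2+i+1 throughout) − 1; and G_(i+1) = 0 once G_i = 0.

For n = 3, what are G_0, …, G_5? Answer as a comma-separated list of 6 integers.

G_0 = 3. HB_2(3) = 2 + 1. Bump = 4. G_1 = 3.
G_1 = 3. HB_3(3) = 3. Bump = 4. G_2 = 3.
G_2 = 3. HB_4(3) = 3. Bump = 3. G_3 = 2.
G_3 = 2. HB_5(2) = 2. Bump = 2. G_4 = 1.
G_4 = 1. HB_6(1) = 1. Bump = 1. G_5 = 0.

3, 3, 3, 2, 1, 0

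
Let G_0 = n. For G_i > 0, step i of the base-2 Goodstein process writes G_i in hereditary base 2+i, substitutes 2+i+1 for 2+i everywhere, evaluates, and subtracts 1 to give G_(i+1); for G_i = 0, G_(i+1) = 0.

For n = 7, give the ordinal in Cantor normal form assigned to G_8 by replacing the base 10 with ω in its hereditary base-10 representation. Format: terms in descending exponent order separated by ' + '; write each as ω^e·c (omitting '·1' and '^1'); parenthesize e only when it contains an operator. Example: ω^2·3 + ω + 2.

ω^7·7 + ω^6·7 + ω^5·7 + ω^4·7 + ω^3·7 + ω^2·7 + ω·7 + 5

G_0 = 7. HB_2(7) = 2^2 + 2 + 1. Bump = 31. G_1 = 30.
G_1 = 30. HB_3(30) = 3^3 + 3. Bump = 260. G_2 = 259.
G_2 = 259. HB_4(259) = 4^4 + 3. Bump = 3128. G_3 = 3127.
G_3 = 3127. HB_5(3127) = 5^5 + 2. Bump = 46658. G_4 = 46657.
G_4 = 46657. HB_6(46657) = 6^6 + 1. Bump = 823544. G_5 = 823543.
G_5 = 823543. HB_7(823543) = 7^7. Bump = 16777216. G_6 = 16777215.
G_6 = 16777215. HB_8(16777215) = 7·8^7 + 7·8^6 + 7·8^5 + 7·8^4 + 7·8^3 + 7·8^2 + 7·8 + 7. Bump = 37665880. G_7 = 37665879.
G_7 = 37665879. HB_9(37665879) = 7·9^7 + 7·9^6 + 7·9^5 + 7·9^4 + 7·9^3 + 7·9^2 + 7·9 + 6. Bump = 77777776. G_8 = 77777775.
G_8 = 77777775. HB_10(77777775) = 7·10^7 + 7·10^6 + 7·10^5 + 7·10^4 + 7·10^3 + 7·10^2 + 7·10 + 5. Bump = 150051214. G_9 = 150051213.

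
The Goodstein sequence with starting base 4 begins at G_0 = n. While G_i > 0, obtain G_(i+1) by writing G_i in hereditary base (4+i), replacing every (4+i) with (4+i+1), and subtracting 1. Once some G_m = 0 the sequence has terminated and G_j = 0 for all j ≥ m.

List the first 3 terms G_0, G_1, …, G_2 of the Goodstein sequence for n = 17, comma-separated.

17, 25, 35

step 0: 17 = 4^2 + 1; sub 5 for 4: 5^2 + 1; = 26; G_1 = 26−1 = 25
step 1: 25 = 5^2; sub 6 for 5: 6^2; = 36; G_2 = 36−1 = 35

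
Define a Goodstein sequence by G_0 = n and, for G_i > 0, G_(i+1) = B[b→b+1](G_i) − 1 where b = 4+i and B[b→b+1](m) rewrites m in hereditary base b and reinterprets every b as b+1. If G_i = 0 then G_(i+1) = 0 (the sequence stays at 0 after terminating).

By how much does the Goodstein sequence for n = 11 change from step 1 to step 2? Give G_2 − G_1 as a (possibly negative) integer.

step 0: 11 = 2·4 + 3; sub 5 for 4: 2·5 + 3; = 13; G_1 = 13−1 = 12
step 1: 12 = 2·5 + 2; sub 6 for 5: 2·6 + 2; = 14; G_2 = 14−1 = 13

1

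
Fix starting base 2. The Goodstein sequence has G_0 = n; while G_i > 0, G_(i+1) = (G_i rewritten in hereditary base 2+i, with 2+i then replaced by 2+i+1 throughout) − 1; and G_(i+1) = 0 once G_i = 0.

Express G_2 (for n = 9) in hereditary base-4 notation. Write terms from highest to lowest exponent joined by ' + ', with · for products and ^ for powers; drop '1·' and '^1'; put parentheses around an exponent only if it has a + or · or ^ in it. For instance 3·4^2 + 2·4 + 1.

3·4^4 + 3·4^3 + 3·4^2 + 3·4 + 3

[0] 9 ≡ 2^(2 + 1) + 1 (base 2). Lift 3: 82. −1: 81.
[1] 81 ≡ 3^(3 + 1) (base 3). Lift 4: 1024. −1: 1023.
[2] 1023 ≡ 3·4^4 + 3·4^3 + 3·4^2 + 3·4 + 3 (base 4). Lift 5: 9843. −1: 9842.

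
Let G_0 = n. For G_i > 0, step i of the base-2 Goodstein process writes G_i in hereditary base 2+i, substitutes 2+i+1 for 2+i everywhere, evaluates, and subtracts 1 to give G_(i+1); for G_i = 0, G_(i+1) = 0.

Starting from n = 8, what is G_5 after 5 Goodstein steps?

1647195

[0] 8 ≡ 2^(2 + 1) (base 2). Lift 3: 81. −1: 80.
[1] 80 ≡ 2·3^3 + 2·3^2 + 2·3 + 2 (base 3). Lift 4: 554. −1: 553.
[2] 553 ≡ 2·4^4 + 2·4^2 + 2·4 + 1 (base 4). Lift 5: 6311. −1: 6310.
[3] 6310 ≡ 2·5^5 + 2·5^2 + 2·5 (base 5). Lift 6: 93396. −1: 93395.
[4] 93395 ≡ 2·6^6 + 2·6^2 + 6 + 5 (base 6). Lift 7: 1647196. −1: 1647195.
[5] 1647195 ≡ 2·7^7 + 2·7^2 + 7 + 4 (base 7). Lift 8: 33554572. −1: 33554571.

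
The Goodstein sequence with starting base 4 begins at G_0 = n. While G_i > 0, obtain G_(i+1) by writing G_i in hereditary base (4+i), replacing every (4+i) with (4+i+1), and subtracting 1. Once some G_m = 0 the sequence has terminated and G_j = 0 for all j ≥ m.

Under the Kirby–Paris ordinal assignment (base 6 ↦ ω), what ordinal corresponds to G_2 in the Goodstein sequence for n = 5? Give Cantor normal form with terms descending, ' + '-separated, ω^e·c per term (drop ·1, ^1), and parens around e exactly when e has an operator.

(0) 5|_4 = 4 + 1 ↦ 5 + 1|_5 = 6 ⇒ 5
(1) 5|_5 = 5 ↦ 6|_6 = 6 ⇒ 5
(2) 5|_6 = 5 ↦ 5|_7 = 5 ⇒ 4

5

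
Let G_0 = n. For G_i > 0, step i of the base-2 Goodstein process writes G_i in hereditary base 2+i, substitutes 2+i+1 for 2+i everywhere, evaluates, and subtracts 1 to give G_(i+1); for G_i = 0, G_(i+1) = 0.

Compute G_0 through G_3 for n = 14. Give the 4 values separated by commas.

base 2: 14 = 2^(2 + 1) + 2^2 + 2; at 3: 3^(3 + 1) + 3^3 + 3 = 111; next = 110
base 3: 110 = 3^(3 + 1) + 3^3 + 2; at 4: 4^(4 + 1) + 4^4 + 2 = 1282; next = 1281
base 4: 1281 = 4^(4 + 1) + 4^4 + 1; at 5: 5^(5 + 1) + 5^5 + 1 = 18751; next = 18750

14, 110, 1281, 18750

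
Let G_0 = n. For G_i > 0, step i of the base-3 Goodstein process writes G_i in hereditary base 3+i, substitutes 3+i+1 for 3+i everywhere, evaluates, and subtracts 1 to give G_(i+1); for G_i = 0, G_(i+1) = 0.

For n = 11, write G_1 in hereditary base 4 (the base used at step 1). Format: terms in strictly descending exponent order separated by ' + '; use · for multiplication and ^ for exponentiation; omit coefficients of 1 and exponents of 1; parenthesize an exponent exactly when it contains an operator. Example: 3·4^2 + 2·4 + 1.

4^2 + 1

base 3: 11 = 3^2 + 2; at 4: 4^2 + 2 = 18; next = 17
base 4: 17 = 4^2 + 1; at 5: 5^2 + 1 = 26; next = 25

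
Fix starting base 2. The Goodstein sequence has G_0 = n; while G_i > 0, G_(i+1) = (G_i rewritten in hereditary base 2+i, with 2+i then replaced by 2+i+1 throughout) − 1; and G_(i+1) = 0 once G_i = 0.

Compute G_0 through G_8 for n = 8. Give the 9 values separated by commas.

[0] 8 ≡ 2^(2 + 1) (base 2). Lift 3: 81. −1: 80.
[1] 80 ≡ 2·3^3 + 2·3^2 + 2·3 + 2 (base 3). Lift 4: 554. −1: 553.
[2] 553 ≡ 2·4^4 + 2·4^2 + 2·4 + 1 (base 4). Lift 5: 6311. −1: 6310.
[3] 6310 ≡ 2·5^5 + 2·5^2 + 2·5 (base 5). Lift 6: 93396. −1: 93395.
[4] 93395 ≡ 2·6^6 + 2·6^2 + 6 + 5 (base 6). Lift 7: 1647196. −1: 1647195.
[5] 1647195 ≡ 2·7^7 + 2·7^2 + 7 + 4 (base 7). Lift 8: 33554572. −1: 33554571.
[6] 33554571 ≡ 2·8^8 + 2·8^2 + 8 + 3 (base 8). Lift 9: 774841152. −1: 774841151.
[7] 774841151 ≡ 2·9^9 + 2·9^2 + 9 + 2 (base 9). Lift 10: 20000000212. −1: 20000000211.

8, 80, 553, 6310, 93395, 1647195, 33554571, 774841151, 20000000211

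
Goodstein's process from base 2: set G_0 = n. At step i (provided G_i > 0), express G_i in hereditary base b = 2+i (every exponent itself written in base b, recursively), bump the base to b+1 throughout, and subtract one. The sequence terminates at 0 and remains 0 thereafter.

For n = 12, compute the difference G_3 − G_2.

14620

i=0: 12 = 2^(2 + 1) + 2^2 (b=2); 2→3: 3^(3 + 1) + 3^3 = 108; 108−1 = 107
i=1: 107 = 3^(3 + 1) + 2·3^2 + 2·3 + 2 (b=3); 3→4: 4^(4 + 1) + 2·4^2 + 2·4 + 2 = 1066; 1066−1 = 1065
i=2: 1065 = 4^(4 + 1) + 2·4^2 + 2·4 + 1 (b=4); 4→5: 5^(5 + 1) + 2·5^2 + 2·5 + 1 = 15686; 15686−1 = 15685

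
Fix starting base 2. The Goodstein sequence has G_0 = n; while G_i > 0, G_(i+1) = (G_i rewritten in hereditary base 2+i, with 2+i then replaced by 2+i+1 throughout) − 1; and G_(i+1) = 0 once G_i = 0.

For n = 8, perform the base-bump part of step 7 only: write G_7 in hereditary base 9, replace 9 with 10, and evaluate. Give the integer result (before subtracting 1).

[0] 8 ≡ 2^(2 + 1) (base 2). Lift 3: 81. −1: 80.
[1] 80 ≡ 2·3^3 + 2·3^2 + 2·3 + 2 (base 3). Lift 4: 554. −1: 553.
[2] 553 ≡ 2·4^4 + 2·4^2 + 2·4 + 1 (base 4). Lift 5: 6311. −1: 6310.
[3] 6310 ≡ 2·5^5 + 2·5^2 + 2·5 (base 5). Lift 6: 93396. −1: 93395.
[4] 93395 ≡ 2·6^6 + 2·6^2 + 6 + 5 (base 6). Lift 7: 1647196. −1: 1647195.
[5] 1647195 ≡ 2·7^7 + 2·7^2 + 7 + 4 (base 7). Lift 8: 33554572. −1: 33554571.
[6] 33554571 ≡ 2·8^8 + 2·8^2 + 8 + 3 (base 8). Lift 9: 774841152. −1: 774841151.
[7] 774841151 ≡ 2·9^9 + 2·9^2 + 9 + 2 (base 9). Lift 10: 20000000212. −1: 20000000211.

20000000212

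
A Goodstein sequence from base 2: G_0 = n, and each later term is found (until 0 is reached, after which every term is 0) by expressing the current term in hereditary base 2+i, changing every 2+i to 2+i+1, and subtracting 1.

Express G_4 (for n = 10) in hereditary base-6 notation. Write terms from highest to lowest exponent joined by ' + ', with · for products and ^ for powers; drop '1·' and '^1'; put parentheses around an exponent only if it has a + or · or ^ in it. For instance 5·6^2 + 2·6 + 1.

5·6^6 + 5·6^5 + 5·6^4 + 5·6^3 + 5·6^2 + 5·6 + 5

10 —HB2→ 2^(2 + 1) + 2 —bump→ 3^(3 + 1) + 3 = 84 —(−1)→ 83
83 —HB3→ 3^(3 + 1) + 2 —bump→ 4^(4 + 1) + 2 = 1026 —(−1)→ 1025
1025 —HB4→ 4^(4 + 1) + 1 —bump→ 5^(5 + 1) + 1 = 15626 —(−1)→ 15625
15625 —HB5→ 5^(5 + 1) —bump→ 6^(6 + 1) = 279936 —(−1)→ 279935
279935 —HB6→ 5·6^6 + 5·6^5 + 5·6^4 + 5·6^3 + 5·6^2 + 5·6 + 5 —bump→ 5·7^7 + 5·7^5 + 5·7^4 + 5·7^3 + 5·7^2 + 5·7 + 5 = 4215755 —(−1)→ 4215754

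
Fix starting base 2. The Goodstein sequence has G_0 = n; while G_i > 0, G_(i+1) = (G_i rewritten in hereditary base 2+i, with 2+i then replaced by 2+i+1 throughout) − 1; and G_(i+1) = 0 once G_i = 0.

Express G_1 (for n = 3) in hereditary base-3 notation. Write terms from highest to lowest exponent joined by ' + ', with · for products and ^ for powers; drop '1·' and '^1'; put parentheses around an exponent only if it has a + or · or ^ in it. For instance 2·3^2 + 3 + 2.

3

i=0: 3 = 2 + 1 (b=2); 2→3: 3 + 1 = 4; 4−1 = 3
i=1: 3 = 3 (b=3); 3→4: 4 = 4; 4−1 = 3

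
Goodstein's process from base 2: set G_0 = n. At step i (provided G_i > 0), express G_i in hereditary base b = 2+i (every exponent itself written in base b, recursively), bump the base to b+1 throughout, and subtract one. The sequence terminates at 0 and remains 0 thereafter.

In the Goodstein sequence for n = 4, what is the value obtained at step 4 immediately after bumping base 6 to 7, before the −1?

110

base 2: 4 = 2^2; at 3: 3^3 = 27; next = 26
base 3: 26 = 2·3^2 + 2·3 + 2; at 4: 2·4^2 + 2·4 + 2 = 42; next = 41
base 4: 41 = 2·4^2 + 2·4 + 1; at 5: 2·5^2 + 2·5 + 1 = 61; next = 60
base 5: 60 = 2·5^2 + 2·5; at 6: 2·6^2 + 2·6 = 84; next = 83
base 6: 83 = 2·6^2 + 6 + 5; at 7: 2·7^2 + 7 + 5 = 110; next = 109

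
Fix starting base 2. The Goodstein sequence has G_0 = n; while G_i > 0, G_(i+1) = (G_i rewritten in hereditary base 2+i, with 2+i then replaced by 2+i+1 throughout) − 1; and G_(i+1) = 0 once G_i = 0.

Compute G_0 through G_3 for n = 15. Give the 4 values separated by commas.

15, 111, 1283, 18752

step 0: 15 = 2^(2 + 1) + 2^2 + 2 + 1; sub 3 for 2: 3^(3 + 1) + 3^3 + 3 + 1; = 112; G_1 = 112−1 = 111
step 1: 111 = 3^(3 + 1) + 3^3 + 3; sub 4 for 3: 4^(4 + 1) + 4^4 + 4; = 1284; G_2 = 1284−1 = 1283
step 2: 1283 = 4^(4 + 1) + 4^4 + 3; sub 5 for 4: 5^(5 + 1) + 5^5 + 3; = 18753; G_3 = 18753−1 = 18752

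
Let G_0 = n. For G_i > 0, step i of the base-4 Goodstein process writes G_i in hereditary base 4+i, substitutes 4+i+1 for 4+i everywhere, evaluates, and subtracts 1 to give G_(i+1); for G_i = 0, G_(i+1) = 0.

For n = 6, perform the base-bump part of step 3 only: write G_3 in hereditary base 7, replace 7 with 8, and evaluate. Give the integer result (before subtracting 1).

6 —HB4→ 4 + 2 —bump→ 5 + 2 = 7 —(−1)→ 6
6 —HB5→ 5 + 1 —bump→ 6 + 1 = 7 —(−1)→ 6
6 —HB6→ 6 —bump→ 7 = 7 —(−1)→ 6

6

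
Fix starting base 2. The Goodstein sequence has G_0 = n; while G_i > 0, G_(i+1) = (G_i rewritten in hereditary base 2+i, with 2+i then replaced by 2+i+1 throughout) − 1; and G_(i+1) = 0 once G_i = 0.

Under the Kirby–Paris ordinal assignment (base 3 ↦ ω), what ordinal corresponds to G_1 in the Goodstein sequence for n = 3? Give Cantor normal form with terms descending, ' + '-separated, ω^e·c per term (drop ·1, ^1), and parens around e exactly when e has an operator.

[0] 3 ≡ 2 + 1 (base 2). Lift 3: 4. −1: 3.
[1] 3 ≡ 3 (base 3). Lift 4: 4. −1: 3.

ω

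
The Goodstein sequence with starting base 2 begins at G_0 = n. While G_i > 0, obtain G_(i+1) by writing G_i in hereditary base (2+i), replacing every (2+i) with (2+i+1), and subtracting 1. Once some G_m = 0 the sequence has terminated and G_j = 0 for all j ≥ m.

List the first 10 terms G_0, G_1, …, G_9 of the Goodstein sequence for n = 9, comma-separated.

base 2: 9 = 2^(2 + 1) + 1; at 3: 3^(3 + 1) + 1 = 82; next = 81
base 3: 81 = 3^(3 + 1); at 4: 4^(4 + 1) = 1024; next = 1023
base 4: 1023 = 3·4^4 + 3·4^3 + 3·4^2 + 3·4 + 3; at 5: 3·5^5 + 3·5^3 + 3·5^2 + 3·5 + 3 = 9843; next = 9842
base 5: 9842 = 3·5^5 + 3·5^3 + 3·5^2 + 3·5 + 2; at 6: 3·6^6 + 3·6^3 + 3·6^2 + 3·6 + 2 = 140744; next = 140743
base 6: 140743 = 3·6^6 + 3·6^3 + 3·6^2 + 3·6 + 1; at 7: 3·7^7 + 3·7^3 + 3·7^2 + 3·7 + 1 = 2471827; next = 2471826
base 7: 2471826 = 3·7^7 + 3·7^3 + 3·7^2 + 3·7; at 8: 3·8^8 + 3·8^3 + 3·8^2 + 3·8 = 50333400; next = 50333399
base 8: 50333399 = 3·8^8 + 3·8^3 + 3·8^2 + 2·8 + 7; at 9: 3·9^9 + 3·9^3 + 3·9^2 + 2·9 + 7 = 1162263922; next = 1162263921
base 9: 1162263921 = 3·9^9 + 3·9^3 + 3·9^2 + 2·9 + 6; at 10: 3·10^10 + 3·10^3 + 3·10^2 + 2·10 + 6 = 30000003326; next = 30000003325
base 10: 30000003325 = 3·10^10 + 3·10^3 + 3·10^2 + 2·10 + 5; at 11: 3·11^11 + 3·11^3 + 3·11^2 + 2·11 + 5 = 855935016216; next = 855935016215

9, 81, 1023, 9842, 140743, 2471826, 50333399, 1162263921, 30000003325, 855935016215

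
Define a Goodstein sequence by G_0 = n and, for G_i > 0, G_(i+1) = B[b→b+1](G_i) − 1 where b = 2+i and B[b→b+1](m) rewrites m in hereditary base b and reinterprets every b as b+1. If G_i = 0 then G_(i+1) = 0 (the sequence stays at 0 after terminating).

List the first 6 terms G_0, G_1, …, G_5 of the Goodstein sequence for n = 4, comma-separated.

i=0: 4 = 2^2 (b=2); 2→3: 3^3 = 27; 27−1 = 26
i=1: 26 = 2·3^2 + 2·3 + 2 (b=3); 3→4: 2·4^2 + 2·4 + 2 = 42; 42−1 = 41
i=2: 41 = 2·4^2 + 2·4 + 1 (b=4); 4→5: 2·5^2 + 2·5 + 1 = 61; 61−1 = 60
i=3: 60 = 2·5^2 + 2·5 (b=5); 5→6: 2·6^2 + 2·6 = 84; 84−1 = 83
i=4: 83 = 2·6^2 + 6 + 5 (b=6); 6→7: 2·7^2 + 7 + 5 = 110; 110−1 = 109

4, 26, 41, 60, 83, 109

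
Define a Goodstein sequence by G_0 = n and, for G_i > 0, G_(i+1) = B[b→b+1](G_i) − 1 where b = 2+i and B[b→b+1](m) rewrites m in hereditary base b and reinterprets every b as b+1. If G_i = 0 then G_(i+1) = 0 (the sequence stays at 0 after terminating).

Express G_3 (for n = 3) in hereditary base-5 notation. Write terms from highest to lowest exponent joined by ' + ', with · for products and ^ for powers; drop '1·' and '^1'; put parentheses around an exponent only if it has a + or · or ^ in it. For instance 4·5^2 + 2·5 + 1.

G_0=3  [base 2] 2 + 1  →[2↦3]→  3 + 1 = 4  −1 ⇒ G_1=3
G_1=3  [base 3] 3  →[3↦4]→  4 = 4  −1 ⇒ G_2=3
G_2=3  [base 4] 3  →[4↦5]→  3 = 3  −1 ⇒ G_3=2
G_3=2  [base 5] 2  →[5↦6]→  2 = 2  −1 ⇒ G_4=1

2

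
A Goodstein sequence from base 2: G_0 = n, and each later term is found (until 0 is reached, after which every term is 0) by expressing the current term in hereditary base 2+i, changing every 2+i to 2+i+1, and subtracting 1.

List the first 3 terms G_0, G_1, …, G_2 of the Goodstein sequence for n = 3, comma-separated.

3, 3, 3

step 0: 3 = 2 + 1; sub 3 for 2: 3 + 1; = 4; G_1 = 4−1 = 3
step 1: 3 = 3; sub 4 for 3: 4; = 4; G_2 = 4−1 = 3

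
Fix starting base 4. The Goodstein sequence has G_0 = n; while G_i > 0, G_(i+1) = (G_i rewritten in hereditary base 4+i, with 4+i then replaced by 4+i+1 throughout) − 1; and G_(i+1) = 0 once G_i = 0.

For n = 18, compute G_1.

G_0=18  [base 4] 4^2 + 2  →[4↦5]→  5^2 + 2 = 27  −1 ⇒ G_1=26
G_1=26  [base 5] 5^2 + 1  →[5↦6]→  6^2 + 1 = 37  −1 ⇒ G_2=36

26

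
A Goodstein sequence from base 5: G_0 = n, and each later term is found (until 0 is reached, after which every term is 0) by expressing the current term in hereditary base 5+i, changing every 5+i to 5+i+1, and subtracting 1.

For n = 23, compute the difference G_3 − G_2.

base 5: 23 = 4·5 + 3; at 6: 4·6 + 3 = 27; next = 26
base 6: 26 = 4·6 + 2; at 7: 4·7 + 2 = 30; next = 29
base 7: 29 = 4·7 + 1; at 8: 4·8 + 1 = 33; next = 32

3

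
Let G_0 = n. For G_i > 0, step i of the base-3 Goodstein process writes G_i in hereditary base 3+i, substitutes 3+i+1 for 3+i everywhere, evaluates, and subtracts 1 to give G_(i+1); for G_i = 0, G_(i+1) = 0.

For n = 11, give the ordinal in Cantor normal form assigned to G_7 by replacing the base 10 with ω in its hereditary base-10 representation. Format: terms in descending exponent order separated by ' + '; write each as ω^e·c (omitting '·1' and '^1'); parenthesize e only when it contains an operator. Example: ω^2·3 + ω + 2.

ω·5 + 1

step 0: 11 = 3^2 + 2; sub 4 for 3: 4^2 + 2; = 18; G_1 = 18−1 = 17
step 1: 17 = 4^2 + 1; sub 5 for 4: 5^2 + 1; = 26; G_2 = 26−1 = 25
step 2: 25 = 5^2; sub 6 for 5: 6^2; = 36; G_3 = 36−1 = 35
step 3: 35 = 5·6 + 5; sub 7 for 6: 5·7 + 5; = 40; G_4 = 40−1 = 39
step 4: 39 = 5·7 + 4; sub 8 for 7: 5·8 + 4; = 44; G_5 = 44−1 = 43
step 5: 43 = 5·8 + 3; sub 9 for 8: 5·9 + 3; = 48; G_6 = 48−1 = 47
step 6: 47 = 5·9 + 2; sub 10 for 9: 5·10 + 2; = 52; G_7 = 52−1 = 51
step 7: 51 = 5·10 + 1; sub 11 for 10: 5·11 + 1; = 56; G_8 = 56−1 = 55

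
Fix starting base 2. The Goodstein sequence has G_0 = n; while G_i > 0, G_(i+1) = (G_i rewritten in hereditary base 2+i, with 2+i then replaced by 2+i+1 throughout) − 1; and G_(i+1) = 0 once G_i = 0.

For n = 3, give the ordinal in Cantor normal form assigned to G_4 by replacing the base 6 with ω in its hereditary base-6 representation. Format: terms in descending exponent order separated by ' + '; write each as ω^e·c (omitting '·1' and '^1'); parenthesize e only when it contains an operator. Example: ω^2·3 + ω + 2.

1

i=0: 3 = 2 + 1 (b=2); 2→3: 3 + 1 = 4; 4−1 = 3
i=1: 3 = 3 (b=3); 3→4: 4 = 4; 4−1 = 3
i=2: 3 = 3 (b=4); 4→5: 3 = 3; 3−1 = 2
i=3: 2 = 2 (b=5); 5→6: 2 = 2; 2−1 = 1
i=4: 1 = 1 (b=6); 6→7: 1 = 1; 1−1 = 0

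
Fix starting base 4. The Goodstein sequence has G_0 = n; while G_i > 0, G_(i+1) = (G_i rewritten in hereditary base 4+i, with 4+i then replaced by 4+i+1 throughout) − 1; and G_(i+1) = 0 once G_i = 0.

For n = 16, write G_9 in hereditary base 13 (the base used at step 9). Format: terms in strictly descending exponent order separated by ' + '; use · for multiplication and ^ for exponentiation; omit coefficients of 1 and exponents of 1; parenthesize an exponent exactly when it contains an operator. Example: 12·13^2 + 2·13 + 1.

i=0: 16 = 4^2 (b=4); 4→5: 5^2 = 25; 25−1 = 24
i=1: 24 = 4·5 + 4 (b=5); 5→6: 4·6 + 4 = 28; 28−1 = 27
i=2: 27 = 4·6 + 3 (b=6); 6→7: 4·7 + 3 = 31; 31−1 = 30
i=3: 30 = 4·7 + 2 (b=7); 7→8: 4·8 + 2 = 34; 34−1 = 33
i=4: 33 = 4·8 + 1 (b=8); 8→9: 4·9 + 1 = 37; 37−1 = 36
i=5: 36 = 4·9 (b=9); 9→10: 4·10 = 40; 40−1 = 39
i=6: 39 = 3·10 + 9 (b=10); 10→11: 3·11 + 9 = 42; 42−1 = 41
i=7: 41 = 3·11 + 8 (b=11); 11→12: 3·12 + 8 = 44; 44−1 = 43
i=8: 43 = 3·12 + 7 (b=12); 12→13: 3·13 + 7 = 46; 46−1 = 45

3·13 + 6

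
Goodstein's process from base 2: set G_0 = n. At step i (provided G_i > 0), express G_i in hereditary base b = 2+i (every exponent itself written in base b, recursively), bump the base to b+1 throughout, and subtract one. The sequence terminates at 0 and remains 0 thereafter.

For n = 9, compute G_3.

G_0 = 9. HB_2(9) = 2^(2 + 1) + 1. Bump = 82. G_1 = 81.
G_1 = 81. HB_3(81) = 3^(3 + 1). Bump = 1024. G_2 = 1023.
G_2 = 1023. HB_4(1023) = 3·4^4 + 3·4^3 + 3·4^2 + 3·4 + 3. Bump = 9843. G_3 = 9842.
G_3 = 9842. HB_5(9842) = 3·5^5 + 3·5^3 + 3·5^2 + 3·5 + 2. Bump = 140744. G_4 = 140743.

9842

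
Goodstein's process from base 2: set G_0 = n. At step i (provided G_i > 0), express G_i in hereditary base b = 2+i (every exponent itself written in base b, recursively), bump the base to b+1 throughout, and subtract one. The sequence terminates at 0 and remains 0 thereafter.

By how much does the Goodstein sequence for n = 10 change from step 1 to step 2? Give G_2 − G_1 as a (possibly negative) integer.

942

G_0=10  [base 2] 2^(2 + 1) + 2  →[2↦3]→  3^(3 + 1) + 3 = 84  −1 ⇒ G_1=83
G_1=83  [base 3] 3^(3 + 1) + 2  →[3↦4]→  4^(4 + 1) + 2 = 1026  −1 ⇒ G_2=1025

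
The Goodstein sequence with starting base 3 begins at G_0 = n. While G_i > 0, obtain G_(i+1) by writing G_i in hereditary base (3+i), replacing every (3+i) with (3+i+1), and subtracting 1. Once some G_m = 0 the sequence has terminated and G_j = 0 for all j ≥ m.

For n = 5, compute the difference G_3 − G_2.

step 0: 5 = 3 + 2; sub 4 for 3: 4 + 2; = 6; G_1 = 6−1 = 5
step 1: 5 = 4 + 1; sub 5 for 4: 5 + 1; = 6; G_2 = 6−1 = 5
step 2: 5 = 5; sub 6 for 5: 6; = 6; G_3 = 6−1 = 5

0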